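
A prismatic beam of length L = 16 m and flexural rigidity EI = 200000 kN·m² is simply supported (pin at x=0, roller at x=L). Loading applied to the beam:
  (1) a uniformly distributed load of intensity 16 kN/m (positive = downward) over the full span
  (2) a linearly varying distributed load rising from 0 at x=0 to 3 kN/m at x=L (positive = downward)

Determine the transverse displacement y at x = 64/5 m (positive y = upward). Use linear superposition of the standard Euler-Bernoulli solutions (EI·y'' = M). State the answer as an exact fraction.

Load 1 — uniform load w=16 kN/m over full span:
  y_1 = -wx(L³-2Lx²+x³)/(24EI) = -16·(64/5)·(16³-2·16·(64/5)²+(64/5)³)/(24·200000) = -237568/5859375 m
Load 2 — triangular load w₀=3 kN/m (0→w₀ over full span):
  y_2 = -w₀x(7L⁴-10L²x²+3x⁴)/(360LEI) = -3·(64/5)·(7·16⁴-10·16²·(64/5)²+3·(64/5)⁴)/(360·16·200000) = -195072/48828125 m
Superposition: y = Σ y_i = -6524416/146484375 m ≈ -0.044540 m

y(64/5) = -6524416/146484375 m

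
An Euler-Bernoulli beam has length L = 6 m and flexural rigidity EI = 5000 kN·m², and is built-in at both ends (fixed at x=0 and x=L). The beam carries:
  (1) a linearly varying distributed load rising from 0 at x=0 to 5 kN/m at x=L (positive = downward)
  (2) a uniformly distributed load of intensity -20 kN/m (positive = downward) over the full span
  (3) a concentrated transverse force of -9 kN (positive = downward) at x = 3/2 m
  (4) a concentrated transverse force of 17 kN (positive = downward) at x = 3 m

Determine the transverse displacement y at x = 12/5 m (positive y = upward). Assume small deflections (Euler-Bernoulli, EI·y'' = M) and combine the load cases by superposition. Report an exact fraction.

Load 1 — triangular load w₀=5 kN/m (0→w₀ over full span):
  y_1 = -w₀x²(L-x)²(x+2L)/(120LEI) = -5·(12/5)²·(6-(12/5))²·((12/5)+2·6)/(120·6·5000) = -2916/1953125 m
Load 2 — uniform load w=-20 kN/m over full span:
  y_2 = -wx²(L-x)²/(24EI) = -(-20)·(12/5)²·(6-(12/5))²/(24·5000) = 972/78125 m
Load 3 — point force P=-9 kN at a=3/2 m (b=L-a=9/2):
  y_3 = -Pa²(L-x)²(3bL-(3b+a)(L-x))/(6L³EI)  [x>a] = -(-9)·(3/2)²·(6-(12/5))²·(3·(9/2)·6-(3·(9/2)+(3/2))·(6-(12/5)))/(6·6³·5000) = 2187/2000000 m
Load 4 — point force P=17 kN at a=3 m (b=L-a=3):
  y_4 = -Pb²x²(3aL-(3a+b)x)/(6L³EI)  [x≤a] = -17·3²·(12/5)²·(3·3·6-(3·3+3)·(12/5))/(6·6³·5000) = -1071/312500 m
Superposition: y = Σ y_i = 2153727/250000000 m ≈ 0.008615 m

y(12/5) = 2153727/250000000 m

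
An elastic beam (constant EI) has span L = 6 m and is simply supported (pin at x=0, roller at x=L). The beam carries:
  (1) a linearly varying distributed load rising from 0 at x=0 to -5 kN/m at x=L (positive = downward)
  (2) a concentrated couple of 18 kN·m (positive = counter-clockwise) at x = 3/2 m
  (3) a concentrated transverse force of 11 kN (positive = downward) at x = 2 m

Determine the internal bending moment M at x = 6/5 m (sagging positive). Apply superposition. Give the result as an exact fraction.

M(6/5) = 166/25 kN·m

Load 1 — triangular load w₀=-5 kN/m (0→w₀ over full span):
  M_1 = w₀Lx/6 - w₀x³/(6L) = (-5)·6·(6/5)/6 - (-5)·(6/5)³/(6·6) = -144/25 kN·m
Load 2 — applied couple M₀=18 kN·m at a=3/2 m (b=L-a=9/2):
  M_2 = M₀x/L  [x≤a] = 18·(6/5)/6 = 18/5 kN·m
Load 3 — point force P=11 kN at a=2 m (b=L-a=4):
  M_3 = Pbx/L  [x≤a] = 11·4·(6/5)/6 = 44/5 kN·m
Superposition: M = Σ M_i = 166/25 kN·m ≈ 6.640000 kN·m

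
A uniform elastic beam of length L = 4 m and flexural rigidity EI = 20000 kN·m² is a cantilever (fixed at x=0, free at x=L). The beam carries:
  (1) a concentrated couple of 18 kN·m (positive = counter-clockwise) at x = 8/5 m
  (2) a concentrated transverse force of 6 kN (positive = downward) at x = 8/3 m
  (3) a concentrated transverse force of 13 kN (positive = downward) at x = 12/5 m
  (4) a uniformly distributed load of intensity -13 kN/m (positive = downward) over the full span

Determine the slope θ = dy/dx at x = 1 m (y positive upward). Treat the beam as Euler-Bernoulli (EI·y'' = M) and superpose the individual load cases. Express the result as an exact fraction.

Load 1 — applied couple M₀=18 kN·m at a=8/5 m (b=L-a=12/5):
  θ_1 = M₀x/EI  [x≤a] = 18·1/20000 = 9/10000 rad
Load 2 — point force P=6 kN at a=8/3 m (b=L-a=4/3):
  θ_2 = -Px(2a-x)/(2EI)  [x≤a] = -6·1·(2·(8/3)-1)/(2·20000) = -13/20000 rad
Load 3 — point force P=13 kN at a=12/5 m (b=L-a=8/5):
  θ_3 = -Px(2a-x)/(2EI)  [x≤a] = -13·1·(2·(12/5)-1)/(2·20000) = -247/200000 rad
Load 4 — uniform load w=-13 kN/m over full span:
  θ_4 = -wx(x²-3Lx+3L²)/(6EI) = -(-13)·1·(1²-3·4·1+3·4²)/(6·20000) = 481/120000 rad
Superposition: θ = Σ θ_i = 907/300000 rad ≈ 0.003023 rad

θ(1) = 907/300000 rad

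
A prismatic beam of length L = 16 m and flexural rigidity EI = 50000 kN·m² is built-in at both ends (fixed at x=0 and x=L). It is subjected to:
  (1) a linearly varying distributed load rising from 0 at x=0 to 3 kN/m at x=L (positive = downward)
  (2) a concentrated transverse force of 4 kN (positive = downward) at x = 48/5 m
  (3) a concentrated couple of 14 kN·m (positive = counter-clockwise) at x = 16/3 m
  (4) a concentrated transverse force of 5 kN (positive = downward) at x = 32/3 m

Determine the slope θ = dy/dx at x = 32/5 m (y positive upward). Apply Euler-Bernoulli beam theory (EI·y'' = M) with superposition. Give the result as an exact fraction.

Load 1 — triangular load w₀=3 kN/m (0→w₀ over full span):
  θ_1 = -w₀(2x(L-x)(L-2x)(x+2L)+x²(L-x)²)/(120LEI) = -3·(2·(32/5)·(16-(32/5))·(16-2·(32/5))·((32/5)+2·16)+(32/5)²·(16-(32/5))²)/(120·16·50000) = -1152/1953125 rad
Load 2 — point force P=4 kN at a=48/5 m (b=L-a=32/5):
  θ_2 = -Pb²x(2aL-(3a+b)x)/(2L³EI)  [x≤a] = -4·(32/5)²·(32/5)·(2·(48/5)·16-(3·(48/5)+(32/5))·(32/5))/(2·16³·50000) = -2048/9765625 rad
Load 3 — applied couple M₀=14 kN·m at a=16/3 m (b=L-a=32/3):
  θ_3 = (R_Ax²/2 - M_Ax - M₀(x-a))/EI  [x>a] with R_A=7/6, M_A=0 = ((7/6)·(32/5)²/2 - 0·(32/5) - 14·((32/5)-(16/3)))/50000 = 14/78125 rad
Load 4 — point force P=5 kN at a=32/3 m (b=L-a=16/3):
  θ_4 = -Pb²x(2aL-(3a+b)x)/(2L³EI)  [x≤a] = -5·(16/3)²·(32/5)·(2·(32/3)·16-(3·(32/3)+(16/3))·(32/5))/(2·16³·50000) = -32/140625 rad
Superposition: θ = Σ θ_i = -74522/87890625 rad ≈ -0.000848 rad

θ(32/5) = -74522/87890625 rad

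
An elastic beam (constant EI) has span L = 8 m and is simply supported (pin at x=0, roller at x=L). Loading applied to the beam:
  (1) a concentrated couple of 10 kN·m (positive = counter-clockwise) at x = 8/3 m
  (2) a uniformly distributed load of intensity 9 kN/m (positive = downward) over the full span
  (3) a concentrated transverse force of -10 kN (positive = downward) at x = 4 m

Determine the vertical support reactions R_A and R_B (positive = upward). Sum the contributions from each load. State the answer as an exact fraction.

R_A = 129/4 kN, R_B = 119/4 kN

Load 1 — applied couple M₀=10 kN·m at a=8/3 m (b=L-a=16/3):
  R_A = M₀/L = 10/8 = 5/4 kN
  R_B = -M₀/L = -10/8 = -5/4 kN
Load 2 — uniform load w=9 kN/m over full span:
  R_A = wL/2 = 9·8/2 = 36 kN
  R_B = wL/2 = 9·8/2 = 36 kN
Load 3 — point force P=-10 kN at a=4 m (b=L-a=4):
  R_A = Pb/L = (-10)·4/8 = -5 kN
  R_B = Pa/L = (-10)·4/8 = -5 kN
Superposition: R_A = 129/4 kN, R_B = 119/4 kN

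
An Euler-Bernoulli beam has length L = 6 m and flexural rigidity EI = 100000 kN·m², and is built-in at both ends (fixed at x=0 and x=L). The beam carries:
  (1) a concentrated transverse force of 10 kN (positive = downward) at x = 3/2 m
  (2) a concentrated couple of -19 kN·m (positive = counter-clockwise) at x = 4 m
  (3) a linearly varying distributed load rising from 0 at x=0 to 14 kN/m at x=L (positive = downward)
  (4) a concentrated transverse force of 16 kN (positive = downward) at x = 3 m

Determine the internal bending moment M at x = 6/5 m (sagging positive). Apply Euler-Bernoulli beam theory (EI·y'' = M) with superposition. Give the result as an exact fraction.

M(6/5) = -10787/6000 kN·m

Load 1 — point force P=10 kN at a=3/2 m (b=L-a=9/2):
  M_1 = Pb²(3a+b)x/L³ - Pab²/L²  [x≤a] = 10·(9/2)²·(3·(3/2)+(9/2))·(6/5)/6³ - 10·(3/2)·(9/2)²/6² = 27/16 kN·m
Load 2 — applied couple M₀=-19 kN·m at a=4 m (b=L-a=2):
  M_2 = R_Ax - M_A  [x≤a] with R_A=-38/9, M_A=-19/3 = (-38/9)·(6/5) - (-19/3) = 19/15 kN·m
Load 3 — triangular load w₀=14 kN/m (0→w₀ over full span):
  M_3 = 3w₀Lx/20 - w₀L²/30 - w₀x³/(6L) = 3·14·6·(6/5)/20 - 14·6²/30 - 14·(6/5)³/(6·6) = -294/125 kN·m
Load 4 — point force P=16 kN at a=3 m (b=L-a=3):
  M_4 = Pb²(3a+b)x/L³ - Pab²/L²  [x≤a] = 16·3²·(3·3+3)·(6/5)/6³ - 16·3·3²/6² = -12/5 kN·m
Superposition: M = Σ M_i = -10787/6000 kN·m ≈ -1.797833 kN·m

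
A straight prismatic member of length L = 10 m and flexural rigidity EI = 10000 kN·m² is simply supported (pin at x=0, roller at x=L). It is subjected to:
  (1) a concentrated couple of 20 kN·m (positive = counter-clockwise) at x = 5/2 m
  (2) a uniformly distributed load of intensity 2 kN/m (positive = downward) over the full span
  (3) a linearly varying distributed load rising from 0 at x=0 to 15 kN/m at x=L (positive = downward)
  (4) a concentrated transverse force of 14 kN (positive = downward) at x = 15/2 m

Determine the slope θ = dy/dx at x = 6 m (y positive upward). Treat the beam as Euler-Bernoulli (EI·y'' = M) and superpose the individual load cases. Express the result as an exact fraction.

θ(6) = 4763/480000 rad

Load 1 — applied couple M₀=20 kN·m at a=5/2 m (b=L-a=15/2):
  θ_1 = (M₀x²/(2L)-M₀(x-a)+C₁)/EI  [x>a] with C₁=M₀(3b²-L²)/(6L)=275/12 = (20·6²/(2·10)-20·(6-(5/2))+(275/12))/10000 = -133/120000 rad
Load 2 — uniform load w=2 kN/m over full span:
  θ_2 = -w(L³-6Lx²+4x³)/(24EI) = -2·(10³-6·10·6²+4·6³)/(24·10000) = 37/15000 rad
Load 3 — triangular load w₀=15 kN/m (0→w₀ over full span):
  θ_3 = -w₀(7L⁴-30L²x²+15x⁴)/(360LEI) = -15·(7·10⁴-30·10²·6²+15·6⁴)/(360·10·10000) = 29/3750 rad
Load 4 — point force P=14 kN at a=15/2 m (b=L-a=5/2):
  θ_4 = -Pb(L²-b²-3x²)/(6LEI)  [x≤a] = -14·(5/2)·(10²-(5/2)²-3·6²)/(6·10·10000) = 133/160000 rad
Superposition: θ = Σ θ_i = 4763/480000 rad ≈ 0.009923 rad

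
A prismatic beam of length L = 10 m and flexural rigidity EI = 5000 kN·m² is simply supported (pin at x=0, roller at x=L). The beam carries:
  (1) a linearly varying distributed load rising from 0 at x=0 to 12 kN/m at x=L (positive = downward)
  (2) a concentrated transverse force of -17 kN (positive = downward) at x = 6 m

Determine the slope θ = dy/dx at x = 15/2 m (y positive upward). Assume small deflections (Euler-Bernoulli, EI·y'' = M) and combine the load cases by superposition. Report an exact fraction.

Load 1 — triangular load w₀=12 kN/m (0→w₀ over full span):
  θ_1 = -w₀(7L⁴-30L²x²+15x⁴)/(360LEI) = -12·(7·10⁴-30·10²·(15/2)²+15·(15/2)⁴)/(360·10·5000) = 1313/38400 rad
Load 2 — point force P=-17 kN at a=6 m (b=L-a=4):
  θ_2 = -Pa(2L²-6Lx+3x²+a²)/(6LEI)  [x>a] = -(-17)·6·(2·10²-6·10·(15/2)+3·(15/2)²+6²)/(6·10·5000) = -3077/200000 rad
Superposition: θ = Σ θ_i = 90277/4800000 rad ≈ 0.018808 rad

θ(15/2) = 90277/4800000 rad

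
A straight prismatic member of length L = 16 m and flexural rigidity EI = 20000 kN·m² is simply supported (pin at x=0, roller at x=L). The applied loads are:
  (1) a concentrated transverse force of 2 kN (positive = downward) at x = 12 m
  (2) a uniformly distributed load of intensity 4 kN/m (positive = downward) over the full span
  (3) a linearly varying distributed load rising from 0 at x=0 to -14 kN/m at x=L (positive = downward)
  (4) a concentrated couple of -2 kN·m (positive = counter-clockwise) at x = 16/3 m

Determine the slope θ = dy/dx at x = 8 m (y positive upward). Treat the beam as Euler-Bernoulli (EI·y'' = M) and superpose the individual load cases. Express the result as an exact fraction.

θ(8) = 367/112500 rad

Load 1 — point force P=2 kN at a=12 m (b=L-a=4):
  θ_1 = -Pb(L²-b²-3x²)/(6LEI)  [x≤a] = -2·4·(16²-4²-3·8²)/(6·16·20000) = -1/5000 rad
Load 2 — uniform load w=4 kN/m over full span:
  θ_2 = -w(L³-6Lx²+4x³)/(24EI) = -4·(16³-6·16·8²+4·8³)/(24·20000) = 0 rad
Load 3 — triangular load w₀=-14 kN/m (0→w₀ over full span):
  θ_3 = -w₀(7L⁴-30L²x²+15x⁴)/(360LEI) = -(-14)·(7·16⁴-30·16²·8²+15·8⁴)/(360·16·20000) = 98/28125 rad
Load 4 — applied couple M₀=-2 kN·m at a=16/3 m (b=L-a=32/3):
  θ_4 = (M₀x²/(2L)-M₀(x-a)+C₁)/EI  [x>a] with C₁=M₀(3b²-L²)/(6L)=-16/9 = ((-2)·8²/(2·16)-(-2)·(8-(16/3))+(-16/9))/20000 = -1/45000 rad
Superposition: θ = Σ θ_i = 367/112500 rad ≈ 0.003262 rad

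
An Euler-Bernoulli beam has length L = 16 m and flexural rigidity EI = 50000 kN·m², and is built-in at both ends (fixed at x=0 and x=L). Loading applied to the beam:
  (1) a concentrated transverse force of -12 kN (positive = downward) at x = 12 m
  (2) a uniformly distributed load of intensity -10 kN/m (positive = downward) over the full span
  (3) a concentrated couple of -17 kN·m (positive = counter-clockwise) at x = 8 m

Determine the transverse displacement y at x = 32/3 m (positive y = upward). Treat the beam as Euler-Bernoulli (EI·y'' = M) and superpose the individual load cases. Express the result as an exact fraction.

y(32/3) = 4438/151875 m

Load 1 — point force P=-12 kN at a=12 m (b=L-a=4):
  y_1 = -Pb²x²(3aL-(3a+b)x)/(6L³EI)  [x≤a] = -(-12)·4²·(32/3)²·(3·12·16-(3·12+4)·(32/3))/(6·16³·50000) = 224/84375 m
Load 2 — uniform load w=-10 kN/m over full span:
  y_2 = -wx²(L-x)²/(24EI) = -(-10)·(32/3)²·(16-(32/3))²/(24·50000) = 4096/151875 m
Load 3 — applied couple M₀=-17 kN·m at a=8 m (b=L-a=8):
  y_3 = (R_Ax³/6 - M_Ax²/2 - M₀(x-a)²/2)/EI  [x>a] with R_A=-51/32, M_A=-17/4 = ((-51/32)·(32/3)³/6 - (-17/4)·(32/3)²/2 - (-17)·((32/3)-8)²/2)/50000 = -34/84375 m
Superposition: y = Σ y_i = 4438/151875 m ≈ 0.029221 m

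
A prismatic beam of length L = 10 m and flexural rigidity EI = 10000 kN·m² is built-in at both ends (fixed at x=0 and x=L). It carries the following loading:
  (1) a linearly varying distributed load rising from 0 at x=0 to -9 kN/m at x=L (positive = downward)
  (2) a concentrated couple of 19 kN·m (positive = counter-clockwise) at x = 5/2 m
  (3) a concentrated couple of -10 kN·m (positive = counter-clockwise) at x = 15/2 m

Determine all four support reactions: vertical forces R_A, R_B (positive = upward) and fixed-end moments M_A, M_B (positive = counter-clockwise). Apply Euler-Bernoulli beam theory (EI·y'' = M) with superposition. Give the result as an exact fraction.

R_A = -999/80 kN, M_A = -587/16 kN·m, R_B = -2601/80 kN, M_B = 845/16 kN·m

Load 1 — triangular load w₀=-9 kN/m (0→w₀ over full span):
  R_A = 3w₀L/20 = 3·(-9)·10/20 = -27/2 kN
  M_A = w₀L²/30 = (-9)·10²/30 = -30 kN·m
  R_B = 7w₀L/20 = 7·(-9)·10/20 = -63/2 kN
  M_B = -w₀L²/20 = -(-9)·10²/20 = 45 kN·m
Load 2 — applied couple M₀=19 kN·m at a=5/2 m (b=L-a=15/2):
  R_A = 6M₀ab/L³ = 6·19·(5/2)·(15/2)/10³ = 171/80 kN
  M_A = M₀b(2a-b)/L² = 19·(15/2)·(2·(5/2)-(15/2))/10² = -57/16 kN·m
  R_B = -6M₀ab/L³ = -6·19·(5/2)·(15/2)/10³ = -171/80 kN
  M_B = M₀a(2b-a)/L² = 19·(5/2)·(2·(15/2)-(5/2))/10² = 95/16 kN·m
Load 3 — applied couple M₀=-10 kN·m at a=15/2 m (b=L-a=5/2):
  R_A = 6M₀ab/L³ = 6·(-10)·(15/2)·(5/2)/10³ = -9/8 kN
  M_A = M₀b(2a-b)/L² = (-10)·(5/2)·(2·(15/2)-(5/2))/10² = -25/8 kN·m
  R_B = -6M₀ab/L³ = -6·(-10)·(15/2)·(5/2)/10³ = 9/8 kN
  M_B = M₀a(2b-a)/L² = (-10)·(15/2)·(2·(5/2)-(15/2))/10² = 15/8 kN·m
Superposition: R_A = -999/80 kN, M_A = -587/16 kN·m, R_B = -2601/80 kN, M_B = 845/16 kN·m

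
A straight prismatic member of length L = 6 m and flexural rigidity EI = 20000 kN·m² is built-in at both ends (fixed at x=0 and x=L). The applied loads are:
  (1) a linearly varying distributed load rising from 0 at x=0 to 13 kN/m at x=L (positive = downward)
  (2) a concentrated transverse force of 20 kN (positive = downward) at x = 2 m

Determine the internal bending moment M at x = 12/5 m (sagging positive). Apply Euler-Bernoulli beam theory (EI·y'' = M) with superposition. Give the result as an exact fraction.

M(12/5) = 19424/1125 kN·m

Load 1 — triangular load w₀=13 kN/m (0→w₀ over full span):
  M_1 = 3w₀Lx/20 - w₀L²/30 - w₀x³/(6L) = 3·13·6·(12/5)/20 - 13·6²/30 - 13·(12/5)³/(6·6) = 936/125 kN·m
Load 2 — point force P=20 kN at a=2 m (b=L-a=4):
  M_2 = Pa²(a+3b)(L-x)/L³ - Pa²b/L²  [x>a] = 20·2²·(2+3·4)·(6-(12/5))/6³ - 20·2²·4/6² = 88/9 kN·m
Superposition: M = Σ M_i = 19424/1125 kN·m ≈ 17.265778 kN·m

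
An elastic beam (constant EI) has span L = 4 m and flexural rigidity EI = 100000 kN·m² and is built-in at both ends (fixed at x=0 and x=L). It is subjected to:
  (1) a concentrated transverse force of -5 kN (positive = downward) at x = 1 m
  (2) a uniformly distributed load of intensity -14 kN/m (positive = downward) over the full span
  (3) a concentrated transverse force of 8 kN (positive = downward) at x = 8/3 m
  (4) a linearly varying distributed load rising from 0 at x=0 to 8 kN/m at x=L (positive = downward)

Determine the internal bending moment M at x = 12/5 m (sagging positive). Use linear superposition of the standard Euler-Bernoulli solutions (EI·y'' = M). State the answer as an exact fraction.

Load 1 — point force P=-5 kN at a=1 m (b=L-a=3):
  M_1 = Pa²(a+3b)(L-x)/L³ - Pa²b/L²  [x>a] = (-5)·1²·(1+3·3)·(4-(12/5))/4³ - (-5)·1²·3/4² = -5/16 kN·m
Load 2 — uniform load w=-14 kN/m over full span:
  M_2 = wLx/2 - wL²/12 - wx²/2 = (-14)·4·(12/5)/2 - (-14)·4²/12 - (-14)·(12/5)²/2 = -616/75 kN·m
Load 3 — point force P=8 kN at a=8/3 m (b=L-a=4/3):
  M_3 = Pb²(3a+b)x/L³ - Pab²/L²  [x≤a] = 8·(4/3)²·(3·(8/3)+(4/3))·(12/5)/4³ - 8·(8/3)·(4/3)²/4² = 352/135 kN·m
Load 4 — triangular load w₀=8 kN/m (0→w₀ over full span):
  M_4 = 3w₀Lx/20 - w₀L²/30 - w₀x³/(6L) = 3·8·4·(12/5)/20 - 8·4²/30 - 8·(12/5)³/(6·4) = 992/375 kN·m
Superposition: M = Σ M_i = -176747/54000 kN·m ≈ -3.273093 kN·m

M(12/5) = -176747/54000 kN·m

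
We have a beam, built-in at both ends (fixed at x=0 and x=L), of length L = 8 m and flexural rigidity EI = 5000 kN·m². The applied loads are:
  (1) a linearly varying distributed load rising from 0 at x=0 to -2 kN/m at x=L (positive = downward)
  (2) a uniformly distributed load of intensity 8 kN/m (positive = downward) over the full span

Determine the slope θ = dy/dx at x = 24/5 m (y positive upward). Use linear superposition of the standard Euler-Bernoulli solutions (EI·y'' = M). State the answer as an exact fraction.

Load 1 — triangular load w₀=-2 kN/m (0→w₀ over full span):
  θ_1 = -w₀(2x(L-x)(L-2x)(x+2L)+x²(L-x)²)/(120LEI) = -(-2)·(2·(24/5)·(8-(24/5))·(8-2·(24/5))·((24/5)+2·8)+(24/5)²·(8-(24/5))²)/(120·8·5000) = -128/390625 rad
Load 2 — uniform load w=8 kN/m over full span:
  θ_2 = -wx(L-x)(L-2x)/(12EI) = -8·(24/5)·(8-(24/5))·(8-2·(24/5))/(12·5000) = 256/78125 rad
Superposition: θ = Σ θ_i = 1152/390625 rad ≈ 0.002949 rad

θ(24/5) = 1152/390625 rad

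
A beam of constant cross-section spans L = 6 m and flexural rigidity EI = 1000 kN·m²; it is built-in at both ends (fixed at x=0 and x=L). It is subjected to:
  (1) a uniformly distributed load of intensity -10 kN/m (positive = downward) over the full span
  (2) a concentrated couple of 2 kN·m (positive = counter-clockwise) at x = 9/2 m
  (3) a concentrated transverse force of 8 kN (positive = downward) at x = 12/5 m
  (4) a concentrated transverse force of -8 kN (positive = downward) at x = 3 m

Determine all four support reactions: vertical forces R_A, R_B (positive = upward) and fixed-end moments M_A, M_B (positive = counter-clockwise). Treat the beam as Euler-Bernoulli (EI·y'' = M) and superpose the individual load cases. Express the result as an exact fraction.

R_A = -28441/1000 kN, M_A = -28463/1000 kN·m, R_B = -31559/1000 kN, M_B = 31017/1000 kN·m

Load 1 — uniform load w=-10 kN/m over full span:
  R_A = wL/2 = (-10)·6/2 = -30 kN
  M_A = wL²/12 = (-10)·6²/12 = -30 kN·m
  R_B = wL/2 = (-10)·6/2 = -30 kN
  M_B = -wL²/12 = -(-10)·6²/12 = 30 kN·m
Load 2 — applied couple M₀=2 kN·m at a=9/2 m (b=L-a=3/2):
  R_A = 6M₀ab/L³ = 6·2·(9/2)·(3/2)/6³ = 3/8 kN
  M_A = M₀b(2a-b)/L² = 2·(3/2)·(2·(9/2)-(3/2))/6² = 5/8 kN·m
  R_B = -6M₀ab/L³ = -6·2·(9/2)·(3/2)/6³ = -3/8 kN
  M_B = M₀a(2b-a)/L² = 2·(9/2)·(2·(3/2)-(9/2))/6² = -3/8 kN·m
Load 3 — point force P=8 kN at a=12/5 m (b=L-a=18/5):
  R_A = Pb²(3a+b)/L³ = 8·(18/5)²·(3·(12/5)+(18/5))/6³ = 648/125 kN
  M_A = Pab²/L² = 8·(12/5)·(18/5)²/6² = 864/125 kN·m
  R_B = Pa²(a+3b)/L³ = 8·(12/5)²·((12/5)+3·(18/5))/6³ = 352/125 kN
  M_B = -Pa²b/L² = -8·(12/5)²·(18/5)/6² = -576/125 kN·m
Load 4 — point force P=-8 kN at a=3 m (b=L-a=3):
  R_A = Pb²(3a+b)/L³ = (-8)·3²·(3·3+3)/6³ = -4 kN
  M_A = Pab²/L² = (-8)·3·3²/6² = -6 kN·m
  R_B = Pa²(a+3b)/L³ = (-8)·3²·(3+3·3)/6³ = -4 kN
  M_B = -Pa²b/L² = -(-8)·3²·3/6² = 6 kN·m
Superposition: R_A = -28441/1000 kN, M_A = -28463/1000 kN·m, R_B = -31559/1000 kN, M_B = 31017/1000 kN·m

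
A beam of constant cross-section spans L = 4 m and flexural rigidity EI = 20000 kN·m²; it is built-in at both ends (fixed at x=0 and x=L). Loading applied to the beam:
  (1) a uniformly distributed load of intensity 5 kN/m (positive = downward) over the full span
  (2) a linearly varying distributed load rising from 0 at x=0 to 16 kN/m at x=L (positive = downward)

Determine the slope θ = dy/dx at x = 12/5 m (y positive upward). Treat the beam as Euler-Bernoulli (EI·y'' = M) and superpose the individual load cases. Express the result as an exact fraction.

Load 1 — uniform load w=5 kN/m over full span:
  θ_1 = -wx(L-x)(L-2x)/(12EI) = -5·(12/5)·(4-(12/5))·(4-2·(12/5))/(12·20000) = 1/15625 rad
Load 2 — triangular load w₀=16 kN/m (0→w₀ over full span):
  θ_2 = -w₀(2x(L-x)(L-2x)(x+2L)+x²(L-x)²)/(120LEI) = -16·(2·(12/5)·(4-(12/5))·(4-2·(12/5))·((12/5)+2·4)+(12/5)²·(4-(12/5))²)/(120·4·20000) = 32/390625 rad
Superposition: θ = Σ θ_i = 57/390625 rad ≈ 0.000146 rad

θ(12/5) = 57/390625 rad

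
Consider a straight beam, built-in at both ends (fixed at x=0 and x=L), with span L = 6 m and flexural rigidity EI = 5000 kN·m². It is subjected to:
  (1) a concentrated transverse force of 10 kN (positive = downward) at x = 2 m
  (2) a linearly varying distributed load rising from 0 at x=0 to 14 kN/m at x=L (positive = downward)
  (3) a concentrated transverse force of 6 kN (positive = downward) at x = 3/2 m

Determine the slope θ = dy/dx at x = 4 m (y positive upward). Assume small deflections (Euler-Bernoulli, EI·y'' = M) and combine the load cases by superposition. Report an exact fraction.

Load 1 — point force P=10 kN at a=2 m (b=L-a=4):
  θ_1 = Pa²(L-x)(2bL-(3b+a)(L-x))/(2L³EI)  [x>a] = 10·2²·(6-4)·(2·4·6-(3·4+2)·(6-4))/(2·6³·5000) = 1/1350 rad
Load 2 — triangular load w₀=14 kN/m (0→w₀ over full span):
  θ_2 = -w₀(2x(L-x)(L-2x)(x+2L)+x²(L-x)²)/(120LEI) = -14·(2·4·(6-4)·(6-2·4)·(4+2·6)+4²·(6-4)²)/(120·6·5000) = 49/28125 rad
Load 3 — point force P=6 kN at a=3/2 m (b=L-a=9/2):
  θ_3 = Pa²(L-x)(2bL-(3b+a)(L-x))/(2L³EI)  [x>a] = 6·(3/2)²·(6-4)·(2·(9/2)·6-(3·(9/2)+(3/2))·(6-4))/(2·6³·5000) = 3/10000 rad
Superposition: θ = Σ θ_i = 3757/1350000 rad ≈ 0.002783 rad

θ(4) = 3757/1350000 rad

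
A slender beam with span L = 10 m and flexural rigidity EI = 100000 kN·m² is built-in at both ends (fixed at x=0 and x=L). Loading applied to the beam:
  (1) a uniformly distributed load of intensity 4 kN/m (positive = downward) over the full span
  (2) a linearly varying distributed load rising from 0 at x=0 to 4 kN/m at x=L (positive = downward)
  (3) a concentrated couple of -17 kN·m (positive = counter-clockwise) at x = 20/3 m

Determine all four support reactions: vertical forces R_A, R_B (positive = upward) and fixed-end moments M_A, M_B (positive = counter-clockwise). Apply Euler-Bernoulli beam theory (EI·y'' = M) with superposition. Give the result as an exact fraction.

Load 1 — uniform load w=4 kN/m over full span:
  R_A = wL/2 = 4·10/2 = 20 kN
  M_A = wL²/12 = 4·10²/12 = 100/3 kN·m
  R_B = wL/2 = 4·10/2 = 20 kN
  M_B = -wL²/12 = -4·10²/12 = -100/3 kN·m
Load 2 — triangular load w₀=4 kN/m (0→w₀ over full span):
  R_A = 3w₀L/20 = 3·4·10/20 = 6 kN
  M_A = w₀L²/30 = 4·10²/30 = 40/3 kN·m
  R_B = 7w₀L/20 = 7·4·10/20 = 14 kN
  M_B = -w₀L²/20 = -4·10²/20 = -20 kN·m
Load 3 — applied couple M₀=-17 kN·m at a=20/3 m (b=L-a=10/3):
  R_A = 6M₀ab/L³ = 6·(-17)·(20/3)·(10/3)/10³ = -34/15 kN
  M_A = M₀b(2a-b)/L² = (-17)·(10/3)·(2·(20/3)-(10/3))/10² = -17/3 kN·m
  R_B = -6M₀ab/L³ = -6·(-17)·(20/3)·(10/3)/10³ = 34/15 kN
  M_B = M₀a(2b-a)/L² = (-17)·(20/3)·(2·(10/3)-(20/3))/10² = 0 kN·m
Superposition: R_A = 356/15 kN, M_A = 41 kN·m, R_B = 544/15 kN, M_B = -160/3 kN·m

R_A = 356/15 kN, M_A = 41 kN·m, R_B = 544/15 kN, M_B = -160/3 kN·m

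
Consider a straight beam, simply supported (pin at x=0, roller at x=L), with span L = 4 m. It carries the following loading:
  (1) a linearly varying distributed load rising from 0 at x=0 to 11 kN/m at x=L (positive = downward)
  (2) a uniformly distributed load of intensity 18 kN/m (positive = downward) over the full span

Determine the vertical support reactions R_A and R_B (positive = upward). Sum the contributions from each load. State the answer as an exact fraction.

R_A = 130/3 kN, R_B = 152/3 kN

Load 1 — triangular load w₀=11 kN/m (0→w₀ over full span):
  R_A = w₀L/6 = 11·4/6 = 22/3 kN
  R_B = w₀L/3 = 11·4/3 = 44/3 kN
Load 2 — uniform load w=18 kN/m over full span:
  R_A = wL/2 = 18·4/2 = 36 kN
  R_B = wL/2 = 18·4/2 = 36 kN
Superposition: R_A = 130/3 kN, R_B = 152/3 kN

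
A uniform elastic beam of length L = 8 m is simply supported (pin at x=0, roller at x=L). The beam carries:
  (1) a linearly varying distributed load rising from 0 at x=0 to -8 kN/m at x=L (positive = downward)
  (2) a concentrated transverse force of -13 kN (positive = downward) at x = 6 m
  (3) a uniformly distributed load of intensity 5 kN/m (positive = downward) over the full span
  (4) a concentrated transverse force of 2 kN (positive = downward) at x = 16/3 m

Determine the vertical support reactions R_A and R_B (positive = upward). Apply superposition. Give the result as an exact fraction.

R_A = 27/4 kN, R_B = -39/4 kN

Load 1 — triangular load w₀=-8 kN/m (0→w₀ over full span):
  R_A = w₀L/6 = (-8)·8/6 = -32/3 kN
  R_B = w₀L/3 = (-8)·8/3 = -64/3 kN
Load 2 — point force P=-13 kN at a=6 m (b=L-a=2):
  R_A = Pb/L = (-13)·2/8 = -13/4 kN
  R_B = Pa/L = (-13)·6/8 = -39/4 kN
Load 3 — uniform load w=5 kN/m over full span:
  R_A = wL/2 = 5·8/2 = 20 kN
  R_B = wL/2 = 5·8/2 = 20 kN
Load 4 — point force P=2 kN at a=16/3 m (b=L-a=8/3):
  R_A = Pb/L = 2·(8/3)/8 = 2/3 kN
  R_B = Pa/L = 2·(16/3)/8 = 4/3 kN
Superposition: R_A = 27/4 kN, R_B = -39/4 kN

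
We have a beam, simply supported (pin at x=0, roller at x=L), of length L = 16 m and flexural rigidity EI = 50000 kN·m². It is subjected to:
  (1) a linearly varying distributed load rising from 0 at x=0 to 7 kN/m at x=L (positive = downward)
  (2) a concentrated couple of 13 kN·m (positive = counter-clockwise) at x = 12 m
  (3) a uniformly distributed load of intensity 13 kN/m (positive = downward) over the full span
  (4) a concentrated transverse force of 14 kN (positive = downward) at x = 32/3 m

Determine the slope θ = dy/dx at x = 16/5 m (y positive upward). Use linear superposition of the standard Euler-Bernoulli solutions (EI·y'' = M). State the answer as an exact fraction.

Load 1 — triangular load w₀=7 kN/m (0→w₀ over full span):
  θ_1 = -w₀(7L⁴-30L²x²+15x⁴)/(360LEI) = -7·(7·16⁴-30·16²·(16/5)²+15·(16/5)⁴)/(360·16·50000) = -163072/17578125 rad
Load 2 — applied couple M₀=13 kN·m at a=12 m (b=L-a=4):
  θ_2 = (M₀x²/(2L)+C₁)/EI  [x≤a] with C₁=M₀(3b²-L²)/(6L)=-169/6 = (13·(16/5)²/(2·16)+(-169/6))/50000 = -3601/7500000 rad
Load 3 — uniform load w=13 kN/m over full span:
  θ_3 = -w(L³-6Lx²+4x³)/(24EI) = -13·(16³-6·16·(16/5)²+4·(16/5)³)/(24·50000) = -13728/390625 rad
Load 4 — point force P=14 kN at a=32/3 m (b=L-a=16/3):
  θ_4 = -Pb(L²-b²-3x²)/(6LEI)  [x≤a] = -14·(16/3)·(16²-(16/3)²-3·(16/5)²)/(6·16·50000) = -19376/6328125 rad
Superposition: θ = Σ θ_i = -242811091/5062500000 rad ≈ -0.047963 rad

θ(16/5) = -242811091/5062500000 rad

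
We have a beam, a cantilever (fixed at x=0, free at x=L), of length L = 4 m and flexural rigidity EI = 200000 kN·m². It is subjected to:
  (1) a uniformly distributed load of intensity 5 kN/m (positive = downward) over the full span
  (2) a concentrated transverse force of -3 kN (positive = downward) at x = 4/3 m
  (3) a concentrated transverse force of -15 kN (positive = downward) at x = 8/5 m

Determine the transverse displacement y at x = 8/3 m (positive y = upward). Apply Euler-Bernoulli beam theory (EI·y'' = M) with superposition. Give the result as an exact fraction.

Load 1 — uniform load w=5 kN/m over full span:
  y_1 = -wx²(x²-4Lx+6L²)/(24EI) = -5·(8/3)²·((8/3)²-4·4·(8/3)+6·4²)/(24·200000) = -68/151875 m
Load 2 — point force P=-3 kN at a=4/3 m (b=L-a=8/3):
  y_2 = -Pa²(3x-a)/(6EI)  [x>a] = -(-3)·(4/3)²·(3·(8/3)-(4/3))/(6·200000) = 1/33750 m
Load 3 — point force P=-15 kN at a=8/5 m (b=L-a=12/5):
  y_3 = -Pa²(3x-a)/(6EI)  [x>a] = -(-15)·(8/5)²·(3·(8/3)-(8/5))/(6·200000) = 16/78125 m
Superposition: y = Σ y_i = -8099/37968750 m ≈ -0.000213 m

y(8/3) = -8099/37968750 m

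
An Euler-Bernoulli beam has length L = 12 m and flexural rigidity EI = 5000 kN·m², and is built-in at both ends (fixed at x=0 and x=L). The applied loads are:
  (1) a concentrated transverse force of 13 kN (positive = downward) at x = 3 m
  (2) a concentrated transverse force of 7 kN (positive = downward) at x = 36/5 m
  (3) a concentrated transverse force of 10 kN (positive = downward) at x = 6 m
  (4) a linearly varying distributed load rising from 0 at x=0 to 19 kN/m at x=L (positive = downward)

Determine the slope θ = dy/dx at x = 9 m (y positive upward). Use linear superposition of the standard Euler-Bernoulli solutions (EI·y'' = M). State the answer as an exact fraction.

θ(9) = 1461033/40000000 rad

Load 1 — point force P=13 kN at a=3 m (b=L-a=9):
  θ_1 = Pa²(L-x)(2bL-(3b+a)(L-x))/(2L³EI)  [x>a] = 13·3²·(12-9)·(2·9·12-(3·9+3)·(12-9))/(2·12³·5000) = 819/320000 rad
Load 2 — point force P=7 kN at a=36/5 m (b=L-a=24/5):
  θ_2 = Pa²(L-x)(2bL-(3b+a)(L-x))/(2L³EI)  [x>a] = 7·(36/5)²·(12-9)·(2·(24/5)·12-(3·(24/5)+(36/5))·(12-9))/(2·12³·5000) = 3969/1250000 rad
Load 3 — point force P=10 kN at a=6 m (b=L-a=6):
  θ_3 = Pa²(L-x)(2bL-(3b+a)(L-x))/(2L³EI)  [x>a] = 10·6²·(12-9)·(2·6·12-(3·6+6)·(12-9))/(2·12³·5000) = 9/2000 rad
Load 4 — triangular load w₀=19 kN/m (0→w₀ over full span):
  θ_4 = -w₀(2x(L-x)(L-2x)(x+2L)+x²(L-x)²)/(120LEI) = -19·(2·9·(12-9)·(12-2·9)·(9+2·12)+9²·(12-9)²)/(120·12·5000) = 21033/800000 rad
Superposition: θ = Σ θ_i = 1461033/40000000 rad ≈ 0.036526 rad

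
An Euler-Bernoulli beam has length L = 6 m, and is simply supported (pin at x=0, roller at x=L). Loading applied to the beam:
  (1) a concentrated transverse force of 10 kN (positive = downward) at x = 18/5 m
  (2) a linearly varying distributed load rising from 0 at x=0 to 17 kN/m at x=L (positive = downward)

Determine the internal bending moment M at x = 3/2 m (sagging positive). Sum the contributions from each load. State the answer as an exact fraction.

Load 1 — point force P=10 kN at a=18/5 m (b=L-a=12/5):
  M_1 = Pbx/L  [x≤a] = 10·(12/5)·(3/2)/6 = 6 kN·m
Load 2 — triangular load w₀=17 kN/m (0→w₀ over full span):
  M_2 = w₀Lx/6 - w₀x³/(6L) = 17·6·(3/2)/6 - 17·(3/2)³/(6·6) = 765/32 kN·m
Superposition: M = Σ M_i = 957/32 kN·m ≈ 29.906250 kN·m

M(3/2) = 957/32 kN·m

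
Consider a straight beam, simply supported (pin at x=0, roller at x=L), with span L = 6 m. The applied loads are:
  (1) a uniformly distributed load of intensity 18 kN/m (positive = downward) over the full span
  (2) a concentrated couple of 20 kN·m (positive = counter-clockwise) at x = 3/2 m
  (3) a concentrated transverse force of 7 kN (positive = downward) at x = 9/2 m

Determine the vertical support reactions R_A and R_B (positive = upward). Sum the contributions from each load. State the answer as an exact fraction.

Load 1 — uniform load w=18 kN/m over full span:
  R_A = wL/2 = 18·6/2 = 54 kN
  R_B = wL/2 = 18·6/2 = 54 kN
Load 2 — applied couple M₀=20 kN·m at a=3/2 m (b=L-a=9/2):
  R_A = M₀/L = 20/6 = 10/3 kN
  R_B = -M₀/L = -20/6 = -10/3 kN
Load 3 — point force P=7 kN at a=9/2 m (b=L-a=3/2):
  R_A = Pb/L = 7·(3/2)/6 = 7/4 kN
  R_B = Pa/L = 7·(9/2)/6 = 21/4 kN
Superposition: R_A = 709/12 kN, R_B = 671/12 kN

R_A = 709/12 kN, R_B = 671/12 kN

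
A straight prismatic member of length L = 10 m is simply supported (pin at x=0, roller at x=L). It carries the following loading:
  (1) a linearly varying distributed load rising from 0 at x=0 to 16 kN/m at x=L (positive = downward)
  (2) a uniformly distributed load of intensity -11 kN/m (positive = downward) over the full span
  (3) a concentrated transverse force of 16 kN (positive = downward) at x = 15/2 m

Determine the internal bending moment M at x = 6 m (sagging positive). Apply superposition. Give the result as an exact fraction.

Load 1 — triangular load w₀=16 kN/m (0→w₀ over full span):
  M_1 = w₀Lx/6 - w₀x³/(6L) = 16·10·6/6 - 16·6³/(6·10) = 512/5 kN·m
Load 2 — uniform load w=-11 kN/m over full span:
  M_2 = wx(L-x)/2 = (-11)·6·(10-6)/2 = -132 kN·m
Load 3 — point force P=16 kN at a=15/2 m (b=L-a=5/2):
  M_3 = Pbx/L  [x≤a] = 16·(5/2)·6/10 = 24 kN·m
Superposition: M = Σ M_i = -28/5 kN·m ≈ -5.600000 kN·m

M(6) = -28/5 kN·m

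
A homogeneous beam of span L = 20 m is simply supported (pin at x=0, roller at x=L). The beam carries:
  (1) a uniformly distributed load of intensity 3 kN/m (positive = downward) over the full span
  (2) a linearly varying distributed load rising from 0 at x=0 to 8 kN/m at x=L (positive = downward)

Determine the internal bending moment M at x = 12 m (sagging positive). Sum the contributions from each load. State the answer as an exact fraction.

M(12) = 1744/5 kN·m

Load 1 — uniform load w=3 kN/m over full span:
  M_1 = wx(L-x)/2 = 3·12·(20-12)/2 = 144 kN·m
Load 2 — triangular load w₀=8 kN/m (0→w₀ over full span):
  M_2 = w₀Lx/6 - w₀x³/(6L) = 8·20·12/6 - 8·12³/(6·20) = 1024/5 kN·m
Superposition: M = Σ M_i = 1744/5 kN·m ≈ 348.800000 kN·m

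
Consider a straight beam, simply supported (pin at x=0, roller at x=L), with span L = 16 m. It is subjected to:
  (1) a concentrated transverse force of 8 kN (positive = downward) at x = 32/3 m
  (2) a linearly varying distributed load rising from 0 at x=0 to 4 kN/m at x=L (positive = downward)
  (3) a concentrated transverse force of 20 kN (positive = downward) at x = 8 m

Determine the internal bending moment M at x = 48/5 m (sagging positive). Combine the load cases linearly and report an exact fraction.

Load 1 — point force P=8 kN at a=32/3 m (b=L-a=16/3):
  M_1 = Pbx/L  [x≤a] = 8·(16/3)·(48/5)/16 = 128/5 kN·m
Load 2 — triangular load w₀=4 kN/m (0→w₀ over full span):
  M_2 = w₀Lx/6 - w₀x³/(6L) = 4·16·(48/5)/6 - 4·(48/5)³/(6·16) = 8192/125 kN·m
Load 3 — point force P=20 kN at a=8 m (b=L-a=8):
  M_3 = Pa(L-x)/L  [x>a] = 20·8·(16-(48/5))/16 = 64 kN·m
Superposition: M = Σ M_i = 19392/125 kN·m ≈ 155.136000 kN·m

M(48/5) = 19392/125 kN·m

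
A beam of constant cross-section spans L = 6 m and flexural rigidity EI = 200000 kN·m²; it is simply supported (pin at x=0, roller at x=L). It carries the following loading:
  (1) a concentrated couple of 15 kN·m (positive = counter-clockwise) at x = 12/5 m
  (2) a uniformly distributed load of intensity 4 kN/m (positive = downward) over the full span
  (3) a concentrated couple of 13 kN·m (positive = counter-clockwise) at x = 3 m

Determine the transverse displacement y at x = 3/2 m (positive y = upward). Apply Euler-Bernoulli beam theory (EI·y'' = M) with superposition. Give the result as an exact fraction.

Load 1 — applied couple M₀=15 kN·m at a=12/5 m (b=L-a=18/5):
  y_1 = (M₀x³/(6L)+C₁x)/EI  [x≤a] with C₁=M₀(3b²-L²)/(6L)=6/5 = (15·(3/2)³/(6·6)+(6/5)·(3/2))/200000 = 513/32000000 m
Load 2 — uniform load w=4 kN/m over full span:
  y_2 = -wx(L³-2Lx²+x³)/(24EI) = -4·(3/2)·(6³-2·6·(3/2)²+(3/2)³)/(24·200000) = -1539/6400000 m
Load 3 — applied couple M₀=13 kN·m at a=3 m (b=L-a=3):
  y_3 = (M₀x³/(6L)+C₁x)/EI  [x≤a] with C₁=M₀(3b²-L²)/(6L)=-13/4 = (13·(3/2)³/(6·6)+(-13/4)·(3/2))/200000 = -117/6400000 m
Superposition: y = Σ y_i = -7767/32000000 m ≈ -0.000243 m

y(3/2) = -7767/32000000 m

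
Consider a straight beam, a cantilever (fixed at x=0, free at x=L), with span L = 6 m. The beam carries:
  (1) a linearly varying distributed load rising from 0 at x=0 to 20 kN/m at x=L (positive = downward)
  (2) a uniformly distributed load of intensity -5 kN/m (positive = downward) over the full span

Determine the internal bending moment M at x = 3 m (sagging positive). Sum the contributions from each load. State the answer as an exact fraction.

Load 1 — triangular load w₀=20 kN/m (0→w₀ over full span):
  M_1 = w₀Lx/2 - w₀L²/3 - w₀x³/(6L) = 20·6·3/2 - 20·6²/3 - 20·3³/(6·6) = -75 kN·m
Load 2 — uniform load w=-5 kN/m over full span:
  M_2 = -w(L-x)²/2 = -(-5)·(6-3)²/2 = 45/2 kN·m
Superposition: M = Σ M_i = -105/2 kN·m ≈ -52.500000 kN·m

M(3) = -105/2 kN·m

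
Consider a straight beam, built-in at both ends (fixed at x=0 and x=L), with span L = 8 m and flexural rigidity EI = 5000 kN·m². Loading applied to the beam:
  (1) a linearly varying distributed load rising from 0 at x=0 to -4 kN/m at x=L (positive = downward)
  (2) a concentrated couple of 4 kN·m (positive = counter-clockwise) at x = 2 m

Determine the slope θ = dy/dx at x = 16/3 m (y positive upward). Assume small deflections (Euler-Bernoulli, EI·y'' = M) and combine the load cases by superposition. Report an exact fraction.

Load 1 — triangular load w₀=-4 kN/m (0→w₀ over full span):
  θ_1 = -w₀(2x(L-x)(L-2x)(x+2L)+x²(L-x)²)/(120LEI) = -(-4)·(2·(16/3)·(8-(16/3))·(8-2·(16/3))·((16/3)+2·8)+(16/3)²·(8-(16/3))²)/(120·8·5000) = -896/759375 rad
Load 2 — applied couple M₀=4 kN·m at a=2 m (b=L-a=6):
  θ_2 = (R_Ax²/2 - M_Ax - M₀(x-a))/EI  [x>a] with R_A=9/16, M_A=-3/4 = ((9/16)·(16/3)²/2 - (-3/4)·(16/3) - 4·((16/3)-2))/5000 = -1/3750 rad
Superposition: θ = Σ θ_i = -2197/1518750 rad ≈ -0.001447 rad

θ(16/3) = -2197/1518750 rad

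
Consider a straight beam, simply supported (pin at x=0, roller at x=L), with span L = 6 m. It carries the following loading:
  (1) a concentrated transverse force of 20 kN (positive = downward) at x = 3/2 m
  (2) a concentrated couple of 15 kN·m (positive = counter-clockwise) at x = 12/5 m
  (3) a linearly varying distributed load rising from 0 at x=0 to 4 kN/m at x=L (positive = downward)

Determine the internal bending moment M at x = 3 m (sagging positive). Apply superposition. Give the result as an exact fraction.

M(3) = 33/2 kN·m

Load 1 — point force P=20 kN at a=3/2 m (b=L-a=9/2):
  M_1 = Pa(L-x)/L  [x>a] = 20·(3/2)·(6-3)/6 = 15 kN·m
Load 2 — applied couple M₀=15 kN·m at a=12/5 m (b=L-a=18/5):
  M_2 = M₀x/L - M₀  [x>a] = 15·3/6 - 15 = -15/2 kN·m
Load 3 — triangular load w₀=4 kN/m (0→w₀ over full span):
  M_3 = w₀Lx/6 - w₀x³/(6L) = 4·6·3/6 - 4·3³/(6·6) = 9 kN·m
Superposition: M = Σ M_i = 33/2 kN·m ≈ 16.500000 kN·m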